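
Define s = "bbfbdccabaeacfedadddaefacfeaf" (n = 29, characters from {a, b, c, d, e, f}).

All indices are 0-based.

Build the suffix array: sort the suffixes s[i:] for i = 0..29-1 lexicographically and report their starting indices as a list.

[7, 23, 11, 16, 9, 20, 27, 8, 0, 3, 1, 6, 5, 24, 12, 15, 19, 4, 18, 17, 10, 26, 14, 21, 28, 22, 2, 25, 13]

sorted suffixes:
  #0 SA[0]=7  'abaeacfedadddaefacfeaf'
  #1 SA[1]=23  'acfeaf'
  #2 SA[2]=11  'acfedadddaefacfeaf'
  #3 SA[3]=16  'adddaefacfeaf'
  #4 SA[4]=9  'aeacfedadddaefacfeaf'
  #5 SA[5]=20  'aefacfeaf'
  #6 SA[6]=27  'af'
  #7 SA[7]=8  'baeacfedadddaefacfeaf'
  #8 SA[8]=0  'bbfbdccabaeacfedadddaefacfeaf'
  #9 SA[9]=3  'bdccabaeacfedadddaefacfeaf'
  #10 SA[10]=1  'bfbdccabaeacfedadddaefacfeaf'
  #11 SA[11]=6  'cabaeacfedadddaefacfeaf'
  #12 SA[12]=5  'ccabaeacfedadddaefacfeaf'
  #13 SA[13]=24  'cfeaf'
  #14 SA[14]=12  'cfedadddaefacfeaf'
  #15 SA[15]=15  'dadddaefacfeaf'
  #16 SA[16]=19  'daefacfeaf'
  #17 SA[17]=4  'dccabaeacfedadddaefacfeaf'
  #18 SA[18]=18  'ddaefacfeaf'
  #19 SA[19]=17  'dddaefacfeaf'
  #20 SA[20]=10  'eacfedadddaefacfeaf'
  #21 SA[21]=26  'eaf'
  #22 SA[22]=14  'edadddaefacfeaf'
  #23 SA[23]=21  'efacfeaf'
  #24 SA[24]=28  'f'
  #25 SA[25]=22  'facfeaf'
  #26 SA[26]=2  'fbdccabaeacfedadddaefacfeaf'
  #27 SA[27]=25  'feaf'
  #28 SA[28]=13  'fedadddaefacfeaf'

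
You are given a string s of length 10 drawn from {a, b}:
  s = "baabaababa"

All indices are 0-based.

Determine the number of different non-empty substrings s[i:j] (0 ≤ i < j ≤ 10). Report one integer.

sorted suffixes:
  #0 SA[0]=9  'a'
  #1 SA[1]=1  'aabaababa'
  #2 SA[2]=4  'aababa'
  #3 SA[3]=7  'aba'
  #4 SA[4]=2  'abaababa'
  #5 SA[5]=5  'ababa'
  #6 SA[6]=8  'ba'
  #7 SA[7]=0  'baabaababa'
  #8 SA[8]=3  'baababa'
  #9 SA[9]=6  'baba'

SA = [9, 1, 4, 7, 2, 5, 8, 0, 3, 6]
i: (SA[i-1],SA[i]) lcp shared
  1: (9,1) 1 'a'
  2: (1,4) 4 'aaba'
  3: (4,7) 1 'a'
  4: (7,2) 3 'aba'
  5: (2,5) 3 'aba'
  6: (5,8) 0 ''
  7: (8,0) 2 'ba'
  8: (0,3) 5 'baaba'
  9: (3,6) 2 'ba'

n(n+1)/2 = 10·11/2 = 55
Σ LCP = 0 + 1 + 4 + 1 + 3 + 3 + 0 + 2 + 5 + 2 = 21
distinct = 55 − 21 = 34

34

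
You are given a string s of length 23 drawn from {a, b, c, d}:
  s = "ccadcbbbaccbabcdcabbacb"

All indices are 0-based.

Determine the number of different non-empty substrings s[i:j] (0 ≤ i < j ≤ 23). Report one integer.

sorted suffixes:
  #0 SA[0]=17  'abbacb'
  #1 SA[1]=12  'abcdcabbacb'
  #2 SA[2]=20  'acb'
  #3 SA[3]=8  'accbabcdcabbacb'
  #4 SA[4]=2  'adcbbbaccbabcdcabbacb'
  #5 SA[5]=22  'b'
  #6 SA[6]=11  'babcdcabbacb'
  #7 SA[7]=19  'bacb'
  #8 SA[8]=7  'baccbabcdcabbacb'
  #9 SA[9]=18  'bbacb'
  #10 SA[10]=6  'bbaccbabcdcabbacb'
  #11 SA[11]=5  'bbbaccbabcdcabbacb'
  #12 SA[12]=13  'bcdcabbacb'
  #13 SA[13]=16  'cabbacb'
  #14 SA[14]=1  'cadcbbbaccbabcdcabbacb'
  #15 SA[15]=21  'cb'
  #16 SA[16]=10  'cbabcdcabbacb'
  #17 SA[17]=4  'cbbbaccbabcdcabbacb'
  #18 SA[18]=0  'ccadcbbbaccbabcdcabbacb'
  #19 SA[19]=9  'ccbabcdcabbacb'
  #20 SA[20]=14  'cdcabbacb'
  #21 SA[21]=15  'dcabbacb'
  #22 SA[22]=3  'dcbbbaccbabcdcabbacb'

SA = [17, 12, 20, 8, 2, 22, 11, 19, 7, 18, 6, 5, 13, 16, 1, 21, 10, 4, 0, 9, 14, 15, 3]
[i] adj suffixes → lcp
  [1] 17/12 → 2 ('ab')
  [2] 12/20 → 1 ('a')
  [3] 20/8 → 2 ('ac')
  [4] 8/2 → 1 ('a')
  [5] 2/22 → 0 ('')
  [6] 22/11 → 1 ('b')
  [7] 11/19 → 2 ('ba')
  [8] 19/7 → 3 ('bac')
  [9] 7/18 → 1 ('b')
  [10] 18/6 → 4 ('bbac')
  [11] 6/5 → 2 ('bb')
  [12] 5/13 → 1 ('b')
  [13] 13/16 → 0 ('')
  [14] 16/1 → 2 ('ca')
  [15] 1/21 → 1 ('c')
  [16] 21/10 → 2 ('cb')
  [17] 10/4 → 2 ('cb')
  [18] 4/0 → 1 ('c')
  [19] 0/9 → 2 ('cc')
  [20] 9/14 → 1 ('c')
  [21] 14/15 → 0 ('')
  [22] 15/3 → 2 ('dc')

n(n+1)/2 = 23·24/2 = 276
Σ LCP = 0 + 2 + 1 + 2 + 1 + 0 + 1 + 2 + 3 + 1 + 4 + 2 + 1 + 0 + 2 + 1 + 2 + 2 + 1 + 2 + 1 + 0 + 2 = 33
distinct = 276 − 33 = 243

243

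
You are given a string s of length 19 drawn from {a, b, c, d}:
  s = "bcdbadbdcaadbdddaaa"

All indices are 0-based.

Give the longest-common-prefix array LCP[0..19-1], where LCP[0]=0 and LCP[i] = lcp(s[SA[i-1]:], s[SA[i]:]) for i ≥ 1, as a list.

[0, 1, 2, 2, 1, 4, 0, 1, 1, 2, 0, 1, 0, 1, 2, 3, 1, 1, 2]

rank→(start, suffix):
  0 → (18, 'a')
  1 → (17, 'aa')
  2 → (16, 'aaa')
  3 → (9, 'aadbdddaaa')
  4 → (4, 'adbdcaadbdddaaa')
  5 → (10, 'adbdddaaa')
  6 → (3, 'badbdcaadbdddaaa')
  7 → (0, 'bcdbadbdcaadbdddaaa')
  8 → (6, 'bdcaadbdddaaa')
  9 → (12, 'bdddaaa')
  10 → (8, 'caadbdddaaa')
  11 → (1, 'cdbadbdcaadbdddaaa')
  12 → (15, 'daaa')
  13 → (2, 'dbadbdcaadbdddaaa')
  14 → (5, 'dbdcaadbdddaaa')
  15 → (11, 'dbdddaaa')
  16 → (7, 'dcaadbdddaaa')
  17 → (14, 'ddaaa')
  18 → (13, 'dddaaa')

SA = [18, 17, 16, 9, 4, 10, 3, 0, 6, 12, 8, 1, 15, 2, 5, 11, 7, 14, 13]
rank  pair      lcp
   1  s[18:],s[17:]  1  'a'
   2  s[17:],s[16:]  2  'aa'
   3  s[16:],s[9:]  2  'aa'
   4  s[9:],s[4:]  1  'a'
   5  s[4:],s[10:]  4  'adbd'
   6  s[10:],s[3:]  0  ''
   7  s[3:],s[0:]  1  'b'
   8  s[0:],s[6:]  1  'b'
   9  s[6:],s[12:]  2  'bd'
  10  s[12:],s[8:]  0  ''
  11  s[8:],s[1:]  1  'c'
  12  s[1:],s[15:]  0  ''
  13  s[15:],s[2:]  1  'd'
  14  s[2:],s[5:]  2  'db'
  15  s[5:],s[11:]  3  'dbd'
  16  s[11:],s[7:]  1  'd'
  17  s[7:],s[14:]  1  'd'
  18  s[14:],s[13:]  2  'dd'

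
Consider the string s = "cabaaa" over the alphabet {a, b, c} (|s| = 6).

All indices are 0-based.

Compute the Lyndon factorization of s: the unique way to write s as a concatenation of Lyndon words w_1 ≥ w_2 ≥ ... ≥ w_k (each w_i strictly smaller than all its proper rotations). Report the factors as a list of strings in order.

["c", "ab", "a", "a", "a"]

emit factor 1: 'c' (i=0, period=1)
emit factor 2: 'ab' (i=1, period=2)
emit factor 3: 'a' (i=3, period=1)
emit factor 4: 'a' (i=4, period=1)
emit factor 5: 'a' (i=5, period=1)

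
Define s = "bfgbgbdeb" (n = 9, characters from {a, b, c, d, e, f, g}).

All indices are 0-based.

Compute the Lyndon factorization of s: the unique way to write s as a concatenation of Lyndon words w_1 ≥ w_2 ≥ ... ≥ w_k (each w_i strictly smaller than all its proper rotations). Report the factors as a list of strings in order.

emit factor 1: 'bfgbg' (i=0, period=5)
emit factor 2: 'bde' (i=5, period=3)
emit factor 3: 'b' (i=8, period=1)

["bfgbg", "bde", "b"]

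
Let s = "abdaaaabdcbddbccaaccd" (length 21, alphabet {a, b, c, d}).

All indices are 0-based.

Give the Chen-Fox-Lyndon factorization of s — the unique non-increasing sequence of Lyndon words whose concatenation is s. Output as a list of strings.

emit factor 1: 'abd' (i=0, period=3)
emit factor 2: 'aaaabdcbddbccaaccd' (i=3, period=18)

["abd", "aaaabdcbddbccaaccd"]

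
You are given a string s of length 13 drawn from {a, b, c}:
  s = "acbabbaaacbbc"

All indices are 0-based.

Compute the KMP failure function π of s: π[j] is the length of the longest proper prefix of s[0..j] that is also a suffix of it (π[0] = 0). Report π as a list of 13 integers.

π[0] = 0
j=1 s[j]='c': π[1]=0 (border '')
j=2 s[j]='b': π[2]=0 (border '')
j=3 s[j]='a': π[3]=1 (border 'a')
j=4 s[j]='b': k: 1→0; π[4]=0 (border '')
j=5 s[j]='b': π[5]=0 (border '')
j=6 s[j]='a': π[6]=1 (border 'a')
j=7 s[j]='a': k: 1→0; π[7]=1 (border 'a')
j=8 s[j]='a': k: 1→0; π[8]=1 (border 'a')
j=9 s[j]='c': π[9]=2 (border 'ac')
j=10 s[j]='b': π[10]=3 (border 'acb')
j=11 s[j]='b': k: 3→0; π[11]=0 (border '')
j=12 s[j]='c': π[12]=0 (border '')

[0, 0, 0, 1, 0, 0, 1, 1, 1, 2, 3, 0, 0]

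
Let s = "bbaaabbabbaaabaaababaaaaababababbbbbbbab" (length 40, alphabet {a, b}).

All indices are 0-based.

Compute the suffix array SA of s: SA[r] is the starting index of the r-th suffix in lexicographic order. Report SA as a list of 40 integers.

[20, 21, 10, 14, 22, 2, 11, 15, 23, 3, 38, 18, 12, 16, 24, 26, 28, 7, 4, 30, 39, 19, 9, 13, 1, 37, 17, 25, 27, 6, 29, 8, 0, 36, 5, 35, 34, 33, 32, 31]

rank | idx | suffix
   0 |  20 | aaaaababababbbbbbbab
   1 |  21 | aaaababababbbbbbbab
   2 |  10 | aaabaaababaaaaababababbbbbbbab
   3 |  14 | aaababaaaaababababbbbbbbab
   4 |  22 | aaababababbbbbbbab
   5 |   2 | aaabbabbaaabaaababaaaaababababbbbbbbab
   6 |  11 | aabaaababaaaaababababbbbbbbab
   7 |  15 | aababaaaaababababbbbbbbab
   8 |  23 | aababababbbbbbbab
   9 |   3 | aabbabbaaabaaababaaaaababababbbbbbbab
  10 |  38 | ab
  11 |  18 | abaaaaababababbbbbbbab
  12 |  12 | abaaababaaaaababababbbbbbbab
  13 |  16 | ababaaaaababababbbbbbbab
  14 |  24 | ababababbbbbbbab
  15 |  26 | abababbbbbbbab
  16 |  28 | ababbbbbbbab
  17 |   7 | abbaaabaaababaaaaababababbbbbbbab
  18 |   4 | abbabbaaabaaababaaaaababababbbbbbbab
  19 |  30 | abbbbbbbab
  20 |  39 | b
  21 |  19 | baaaaababababbbbbbbab
  22 |   9 | baaabaaababaaaaababababbbbbbbab
  23 |  13 | baaababaaaaababababbbbbbbab
  24 |   1 | baaabbabbaaabaaababaaaaababababbbbbbbab
  25 |  37 | bab
  26 |  17 | babaaaaababababbbbbbbab
  27 |  25 | babababbbbbbbab
  28 |  27 | bababbbbbbbab
  29 |   6 | babbaaabaaababaaaaababababbbbbbbab
  30 |  29 | babbbbbbbab
  31 |   8 | bbaaabaaababaaaaababababbbbbbbab
  32 |   0 | bbaaabbabbaaabaaababaaaaababababbbbbbbab
  33 |  36 | bbab
  34 |   5 | bbabbaaabaaababaaaaababababbbbbbbab
  35 |  35 | bbbab
  36 |  34 | bbbbab
  37 |  33 | bbbbbab
  38 |  32 | bbbbbbab
  39 |  31 | bbbbbbbab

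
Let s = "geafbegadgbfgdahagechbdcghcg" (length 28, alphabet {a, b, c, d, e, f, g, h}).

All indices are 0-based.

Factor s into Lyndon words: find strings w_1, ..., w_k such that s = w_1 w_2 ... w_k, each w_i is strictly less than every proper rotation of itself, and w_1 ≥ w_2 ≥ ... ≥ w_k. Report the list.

emit factor 1: 'g' (i=0, period=1)
emit factor 2: 'e' (i=1, period=1)
emit factor 3: 'afbeg' (i=2, period=5)
emit factor 4: 'adgbfgdahagechbdcghcg' (i=7, period=21)

["g", "e", "afbeg", "adgbfgdahagechbdcghcg"]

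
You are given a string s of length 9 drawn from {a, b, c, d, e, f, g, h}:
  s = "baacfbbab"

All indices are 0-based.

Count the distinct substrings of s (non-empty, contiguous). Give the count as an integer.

39

rank→(start, suffix):
  0 → (1, 'aacfbbab')
  1 → (7, 'ab')
  2 → (2, 'acfbbab')
  3 → (8, 'b')
  4 → (0, 'baacfbbab')
  5 → (6, 'bab')
  6 → (5, 'bbab')
  7 → (3, 'cfbbab')
  8 → (4, 'fbbab')

SA = [1, 7, 2, 8, 0, 6, 5, 3, 4]
[i] adj suffixes → lcp
  [1] 1/7 → 1 ('a')
  [2] 7/2 → 1 ('a')
  [3] 2/8 → 0 ('')
  [4] 8/0 → 1 ('b')
  [5] 0/6 → 2 ('ba')
  [6] 6/5 → 1 ('b')
  [7] 5/3 → 0 ('')
  [8] 3/4 → 0 ('')

n(n+1)/2 = 9·10/2 = 45
Σ LCP = 0 + 1 + 1 + 0 + 1 + 2 + 1 + 0 + 0 = 6
distinct = 45 − 6 = 39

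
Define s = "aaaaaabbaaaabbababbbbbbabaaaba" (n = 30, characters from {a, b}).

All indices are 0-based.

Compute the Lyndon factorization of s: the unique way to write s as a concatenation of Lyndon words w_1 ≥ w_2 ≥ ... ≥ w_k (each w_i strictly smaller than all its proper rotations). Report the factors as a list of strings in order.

["aaaaaabbaaaabbababbbbbbabaaab", "a"]

emit factor 1: 'aaaaaabbaaaabbababbbbbbabaaab' (i=0, period=29)
emit factor 2: 'a' (i=29, period=1)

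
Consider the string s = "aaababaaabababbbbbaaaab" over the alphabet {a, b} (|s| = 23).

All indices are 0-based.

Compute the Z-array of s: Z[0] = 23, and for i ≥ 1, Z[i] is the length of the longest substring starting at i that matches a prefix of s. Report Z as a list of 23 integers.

[23, 2, 1, 0, 1, 0, 7, 2, 1, 0, 1, 0, 1, 0, 0, 0, 0, 0, 3, 4, 2, 1, 0]

Z[0]=23
i=1: outside box; Z[1]=2 extend→box=[1,3)
i=2: min(r-i=1, Z[1]=2)=1; Z[2]=1
i=3: outside box; Z[3]=0
i=4: outside box; Z[4]=1 extend→box=[4,5)
i=5: outside box; Z[5]=0
i=6: outside box; Z[6]=7 extend→box=[6,13)
i=7: min(r-i=6, Z[1]=2)=2; Z[7]=2
i=8: min(r-i=5, Z[2]=1)=1; Z[8]=1
i=9: min(r-i=4, Z[3]=0)=0; Z[9]=0
i=10: min(r-i=3, Z[4]=1)=1; Z[10]=1
i=11: min(r-i=2, Z[5]=0)=0; Z[11]=0
i=12: min(r-i=1, Z[6]=7)=1; Z[12]=1
i=13: outside box; Z[13]=0
i=14: outside box; Z[14]=0
i=15: outside box; Z[15]=0
i=16: outside box; Z[16]=0
i=17: outside box; Z[17]=0
i=18: outside box; Z[18]=3 extend→box=[18,21)
i=19: min(r-i=2, Z[1]=2)=2; Z[19]=4 extend→box=[19,23)
i=20: min(r-i=3, Z[1]=2)=2; Z[20]=2
i=21: min(r-i=2, Z[2]=1)=1; Z[21]=1
i=22: min(r-i=1, Z[3]=0)=0; Z[22]=0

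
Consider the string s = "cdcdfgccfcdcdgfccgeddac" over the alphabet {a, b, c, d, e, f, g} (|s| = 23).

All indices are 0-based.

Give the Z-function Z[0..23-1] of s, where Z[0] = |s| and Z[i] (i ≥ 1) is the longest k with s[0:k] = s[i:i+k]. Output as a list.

Z[0]=23
i=1: outside box; Z[1]=0
i=2: outside box; Z[2]=2 extend→box=[2,4)
i=3: min(r-i=1, Z[1]=0)=0; Z[3]=0
i=4: outside box; Z[4]=0
i=5: outside box; Z[5]=0
i=6: outside box; Z[6]=1 extend→box=[6,7)
i=7: outside box; Z[7]=1 extend→box=[7,8)
i=8: outside box; Z[8]=0
i=9: outside box; Z[9]=4 extend→box=[9,13)
i=10: min(r-i=3, Z[1]=0)=0; Z[10]=0
i=11: min(r-i=2, Z[2]=2)=2; Z[11]=2
i=12: min(r-i=1, Z[3]=0)=0; Z[12]=0
i=13: outside box; Z[13]=0
i=14: outside box; Z[14]=0
i=15: outside box; Z[15]=1 extend→box=[15,16)
i=16: outside box; Z[16]=1 extend→box=[16,17)
i=17: outside box; Z[17]=0
i=18: outside box; Z[18]=0
i=19: outside box; Z[19]=0
i=20: outside box; Z[20]=0
i=21: outside box; Z[21]=0
i=22: outside box; Z[22]=1 extend→box=[22,23)

[23, 0, 2, 0, 0, 0, 1, 1, 0, 4, 0, 2, 0, 0, 0, 1, 1, 0, 0, 0, 0, 0, 1]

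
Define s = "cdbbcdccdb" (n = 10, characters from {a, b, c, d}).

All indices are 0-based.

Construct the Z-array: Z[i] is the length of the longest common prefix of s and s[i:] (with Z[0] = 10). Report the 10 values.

Z[0]=10
i=1: i≥r, start 0; Z[1]=0
i=2: i≥r, start 0; Z[2]=0
i=3: i≥r, start 0; Z[3]=0
i=4: i≥r, start 0; Z[4]=2 extend→box=[4,6)
i=5: min(r-i=1, Z[1]=0)=0; Z[5]=0
i=6: i≥r, start 0; Z[6]=1 extend→box=[6,7)
i=7: i≥r, start 0; Z[7]=3 extend→box=[7,10)
i=8: min(r-i=2, Z[1]=0)=0; Z[8]=0
i=9: min(r-i=1, Z[2]=0)=0; Z[9]=0

[10, 0, 0, 0, 2, 0, 1, 3, 0, 0]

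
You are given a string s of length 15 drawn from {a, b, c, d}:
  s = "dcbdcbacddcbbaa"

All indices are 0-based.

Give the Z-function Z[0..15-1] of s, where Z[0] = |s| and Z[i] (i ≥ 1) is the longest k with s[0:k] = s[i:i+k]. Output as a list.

[15, 0, 0, 3, 0, 0, 0, 0, 1, 3, 0, 0, 0, 0, 0]

Z[0]=15
i=1: outside box; Z[1]=0
i=2: outside box; Z[2]=0
i=3: outside box; Z[3]=3 grow→box=[3,6)
i=4: min(r-i=2, Z[1]=0)=0; Z[4]=0
i=5: min(r-i=1, Z[2]=0)=0; Z[5]=0
i=6: outside box; Z[6]=0
i=7: outside box; Z[7]=0
i=8: outside box; Z[8]=1 grow→box=[8,9)
i=9: outside box; Z[9]=3 grow→box=[9,12)
i=10: min(r-i=2, Z[1]=0)=0; Z[10]=0
i=11: min(r-i=1, Z[2]=0)=0; Z[11]=0
i=12: outside box; Z[12]=0
i=13: outside box; Z[13]=0
i=14: outside box; Z[14]=0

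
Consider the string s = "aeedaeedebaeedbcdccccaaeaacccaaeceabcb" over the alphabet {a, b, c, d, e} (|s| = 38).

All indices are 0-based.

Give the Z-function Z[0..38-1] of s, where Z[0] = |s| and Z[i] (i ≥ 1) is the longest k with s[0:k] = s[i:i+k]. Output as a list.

Z[0]=38
i=1: fresh scan; Z[1]=0
i=2: fresh scan; Z[2]=0
i=3: fresh scan; Z[3]=0
i=4: fresh scan; Z[4]=4 scan→box=[4,8)
i=5: min(r-i=3, Z[1]=0)=0; Z[5]=0
i=6: min(r-i=2, Z[2]=0)=0; Z[6]=0
i=7: min(r-i=1, Z[3]=0)=0; Z[7]=0
i=8: fresh scan; Z[8]=0
i=9: fresh scan; Z[9]=0
i=10: fresh scan; Z[10]=4 scan→box=[10,14)
i=11: min(r-i=3, Z[1]=0)=0; Z[11]=0
i=12: min(r-i=2, Z[2]=0)=0; Z[12]=0
i=13: min(r-i=1, Z[3]=0)=0; Z[13]=0
i=14: fresh scan; Z[14]=0
i=15: fresh scan; Z[15]=0
i=16: fresh scan; Z[16]=0
i=17: fresh scan; Z[17]=0
i=18: fresh scan; Z[18]=0
i=19: fresh scan; Z[19]=0
i=20: fresh scan; Z[20]=0
i=21: fresh scan; Z[21]=1 scan→box=[21,22)
i=22: fresh scan; Z[22]=2 scan→box=[22,24)
i=23: min(r-i=1, Z[1]=0)=0; Z[23]=0
i=24: fresh scan; Z[24]=1 scan→box=[24,25)
i=25: fresh scan; Z[25]=1 scan→box=[25,26)
i=26: fresh scan; Z[26]=0
i=27: fresh scan; Z[27]=0
i=28: fresh scan; Z[28]=0
i=29: fresh scan; Z[29]=1 scan→box=[29,30)
i=30: fresh scan; Z[30]=2 scan→box=[30,32)
i=31: min(r-i=1, Z[1]=0)=0; Z[31]=0
i=32: fresh scan; Z[32]=0
i=33: fresh scan; Z[33]=0
i=34: fresh scan; Z[34]=1 scan→box=[34,35)
i=35: fresh scan; Z[35]=0
i=36: fresh scan; Z[36]=0
i=37: fresh scan; Z[37]=0

[38, 0, 0, 0, 4, 0, 0, 0, 0, 0, 4, 0, 0, 0, 0, 0, 0, 0, 0, 0, 0, 1, 2, 0, 1, 1, 0, 0, 0, 1, 2, 0, 0, 0, 1, 0, 0, 0]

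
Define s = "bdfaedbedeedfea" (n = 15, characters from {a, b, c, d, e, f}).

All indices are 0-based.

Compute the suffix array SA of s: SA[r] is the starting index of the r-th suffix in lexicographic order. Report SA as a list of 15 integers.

[14, 3, 0, 6, 5, 8, 1, 11, 13, 4, 7, 10, 9, 2, 12]

rank | idx | suffix
   0 |  14 | a
   1 |   3 | aedbedeedfea
   2 |   0 | bdfaedbedeedfea
   3 |   6 | bedeedfea
   4 |   5 | dbedeedfea
   5 |   8 | deedfea
   6 |   1 | dfaedbedeedfea
   7 |  11 | dfea
   8 |  13 | ea
   9 |   4 | edbedeedfea
  10 |   7 | edeedfea
  11 |  10 | edfea
  12 |   9 | eedfea
  13 |   2 | faedbedeedfea
  14 |  12 | fea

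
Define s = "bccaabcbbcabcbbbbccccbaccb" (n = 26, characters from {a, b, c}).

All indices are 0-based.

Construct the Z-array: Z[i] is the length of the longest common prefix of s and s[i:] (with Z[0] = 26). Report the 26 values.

Z[0]=26
i=1: outside box; Z[1]=0
i=2: outside box; Z[2]=0
i=3: outside box; Z[3]=0
i=4: outside box; Z[4]=0
i=5: outside box; Z[5]=2 grow→box=[5,7)
i=6: min(r-i=1, Z[1]=0)=0; Z[6]=0
i=7: outside box; Z[7]=1 grow→box=[7,8)
i=8: outside box; Z[8]=2 grow→box=[8,10)
i=9: min(r-i=1, Z[1]=0)=0; Z[9]=0
i=10: outside box; Z[10]=0
i=11: outside box; Z[11]=2 grow→box=[11,13)
i=12: min(r-i=1, Z[1]=0)=0; Z[12]=0
i=13: outside box; Z[13]=1 grow→box=[13,14)
i=14: outside box; Z[14]=1 grow→box=[14,15)
i=15: outside box; Z[15]=1 grow→box=[15,16)
i=16: outside box; Z[16]=3 grow→box=[16,19)
i=17: min(r-i=2, Z[1]=0)=0; Z[17]=0
i=18: min(r-i=1, Z[2]=0)=0; Z[18]=0
i=19: outside box; Z[19]=0
i=20: outside box; Z[20]=0
i=21: outside box; Z[21]=1 grow→box=[21,22)
i=22: outside box; Z[22]=0
i=23: outside box; Z[23]=0
i=24: outside box; Z[24]=0
i=25: outside box; Z[25]=1 grow→box=[25,26)

[26, 0, 0, 0, 0, 2, 0, 1, 2, 0, 0, 2, 0, 1, 1, 1, 3, 0, 0, 0, 0, 1, 0, 0, 0, 1]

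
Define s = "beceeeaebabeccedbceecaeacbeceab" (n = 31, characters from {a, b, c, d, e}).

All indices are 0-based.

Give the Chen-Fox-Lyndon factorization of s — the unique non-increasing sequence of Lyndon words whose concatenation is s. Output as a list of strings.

emit factor 1: 'beceee' (i=0, period=6)
emit factor 2: 'aeb' (i=6, period=3)
emit factor 3: 'abeccedbceecaeacbece' (i=9, period=20)
emit factor 4: 'ab' (i=29, period=2)

["beceee", "aeb", "abeccedbceecaeacbece", "ab"]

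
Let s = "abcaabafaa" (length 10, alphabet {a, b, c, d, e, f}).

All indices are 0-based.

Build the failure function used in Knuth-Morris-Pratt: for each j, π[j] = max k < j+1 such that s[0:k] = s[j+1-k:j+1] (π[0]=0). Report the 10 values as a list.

[0, 0, 0, 1, 1, 2, 1, 0, 1, 1]

π[0] = 0
j=1 s[j]='b': π[1]=0 (border '')
j=2 s[j]='c': π[2]=0 (border '')
j=3 s[j]='a': π[3]=1 (border 'a')
j=4 s[j]='a': k: 1→0; π[4]=1 (border 'a')
j=5 s[j]='b': π[5]=2 (border 'ab')
j=6 s[j]='a': k: 2→0; π[6]=1 (border 'a')
j=7 s[j]='f': k: 1→0; π[7]=0 (border '')
j=8 s[j]='a': π[8]=1 (border 'a')
j=9 s[j]='a': k: 1→0; π[9]=1 (border 'a')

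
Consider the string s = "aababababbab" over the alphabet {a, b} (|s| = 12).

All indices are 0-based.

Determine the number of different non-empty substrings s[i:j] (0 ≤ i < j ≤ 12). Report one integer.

50

rank→(start, suffix):
  0 → (0, 'aababababbab')
  1 → (10, 'ab')
  2 → (1, 'ababababbab')
  3 → (3, 'abababbab')
  4 → (5, 'ababbab')
  5 → (7, 'abbab')
  6 → (11, 'b')
  7 → (9, 'bab')
  8 → (2, 'babababbab')
  9 → (4, 'bababbab')
  10 → (6, 'babbab')
  11 → (8, 'bbab')

SA = [0, 10, 1, 3, 5, 7, 11, 9, 2, 4, 6, 8]
i: (SA[i-1],SA[i]) lcp shared
  1: (0,10) 1 'a'
  2: (10,1) 2 'ab'
  3: (1,3) 6 'ababab'
  4: (3,5) 4 'abab'
  5: (5,7) 2 'ab'
  6: (7,11) 0 ''
  7: (11,9) 1 'b'
  8: (9,2) 3 'bab'
  9: (2,4) 5 'babab'
  10: (4,6) 3 'bab'
  11: (6,8) 1 'b'

n(n+1)/2 = 12·13/2 = 78
Σ LCP = 0 + 1 + 2 + 6 + 4 + 2 + 0 + 1 + 3 + 5 + 3 + 1 = 28
distinct = 78 − 28 = 50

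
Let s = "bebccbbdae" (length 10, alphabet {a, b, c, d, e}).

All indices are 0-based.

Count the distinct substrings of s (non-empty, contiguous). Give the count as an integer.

rank→(start, suffix):
  0 → (8, 'ae')
  1 → (5, 'bbdae')
  2 → (2, 'bccbbdae')
  3 → (6, 'bdae')
  4 → (0, 'bebccbbdae')
  5 → (4, 'cbbdae')
  6 → (3, 'ccbbdae')
  7 → (7, 'dae')
  8 → (9, 'e')
  9 → (1, 'ebccbbdae')

SA = [8, 5, 2, 6, 0, 4, 3, 7, 9, 1]
i: (SA[i-1],SA[i]) lcp shared
  1: (8,5) 0 ''
  2: (5,2) 1 'b'
  3: (2,6) 1 'b'
  4: (6,0) 1 'b'
  5: (0,4) 0 ''
  6: (4,3) 1 'c'
  7: (3,7) 0 ''
  8: (7,9) 0 ''
  9: (9,1) 1 'e'

n(n+1)/2 = 10·11/2 = 55
Σ LCP = 0 + 0 + 1 + 1 + 1 + 0 + 1 + 0 + 0 + 1 = 5
distinct = 55 − 5 = 50

50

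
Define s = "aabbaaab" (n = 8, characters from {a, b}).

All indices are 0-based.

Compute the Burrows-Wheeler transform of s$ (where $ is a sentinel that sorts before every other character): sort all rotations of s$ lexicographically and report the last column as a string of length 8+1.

bba$aaaba

rank  rotation   last
    0  $aabbaaab  b
    1  aaab$aabb  b
    2  aab$aabba  a
    3  aabbaaab$  $
    4  ab$aabbaa  a
    5  abbaaab$a  a
    6  b$aabbaaa  a
    7  baaab$aab  b
    8  bbaaab$aa  a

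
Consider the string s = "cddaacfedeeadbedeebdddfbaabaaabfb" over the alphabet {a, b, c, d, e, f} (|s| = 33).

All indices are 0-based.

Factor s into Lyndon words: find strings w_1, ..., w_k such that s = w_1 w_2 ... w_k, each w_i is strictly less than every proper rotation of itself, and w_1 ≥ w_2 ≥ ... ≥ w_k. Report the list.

["cdd", "aacfedeeadbedeebdddfb", "aab", "aaabfb"]

emit factor 1: 'cdd' (i=0, period=3)
emit factor 2: 'aacfedeeadbedeebdddfb' (i=3, period=21)
emit factor 3: 'aab' (i=24, period=3)
emit factor 4: 'aaabfb' (i=27, period=6)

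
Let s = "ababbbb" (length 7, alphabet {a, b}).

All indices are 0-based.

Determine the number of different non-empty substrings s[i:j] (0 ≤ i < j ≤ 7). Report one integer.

sorted suffixes:
  #0 SA[0]=0  'ababbbb'
  #1 SA[1]=2  'abbbb'
  #2 SA[2]=6  'b'
  #3 SA[3]=1  'babbbb'
  #4 SA[4]=5  'bb'
  #5 SA[5]=4  'bbb'
  #6 SA[6]=3  'bbbb'

SA = [0, 2, 6, 1, 5, 4, 3]
[i] adj suffixes → lcp
  [1] 0/2 → 2 ('ab')
  [2] 2/6 → 0 ('')
  [3] 6/1 → 1 ('b')
  [4] 1/5 → 1 ('b')
  [5] 5/4 → 2 ('bb')
  [6] 4/3 → 3 ('bbb')

n(n+1)/2 = 7·8/2 = 28
Σ LCP = 0 + 2 + 0 + 1 + 1 + 2 + 3 = 9
distinct = 28 − 9 = 19

19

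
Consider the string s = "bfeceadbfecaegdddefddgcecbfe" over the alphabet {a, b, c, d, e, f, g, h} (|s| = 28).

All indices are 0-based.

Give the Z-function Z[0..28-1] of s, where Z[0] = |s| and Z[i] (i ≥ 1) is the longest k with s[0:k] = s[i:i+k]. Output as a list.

[28, 0, 0, 0, 0, 0, 0, 4, 0, 0, 0, 0, 0, 0, 0, 0, 0, 0, 0, 0, 0, 0, 0, 0, 0, 3, 0, 0]

Z[0]=28
i=1: i≥r, start 0; Z[1]=0
i=2: i≥r, start 0; Z[2]=0
i=3: i≥r, start 0; Z[3]=0
i=4: i≥r, start 0; Z[4]=0
i=5: i≥r, start 0; Z[5]=0
i=6: i≥r, start 0; Z[6]=0
i=7: i≥r, start 0; Z[7]=4 scan→box=[7,11)
i=8: min(r-i=3, Z[1]=0)=0; Z[8]=0
i=9: min(r-i=2, Z[2]=0)=0; Z[9]=0
i=10: min(r-i=1, Z[3]=0)=0; Z[10]=0
i=11: i≥r, start 0; Z[11]=0
i=12: i≥r, start 0; Z[12]=0
i=13: i≥r, start 0; Z[13]=0
i=14: i≥r, start 0; Z[14]=0
i=15: i≥r, start 0; Z[15]=0
i=16: i≥r, start 0; Z[16]=0
i=17: i≥r, start 0; Z[17]=0
i=18: i≥r, start 0; Z[18]=0
i=19: i≥r, start 0; Z[19]=0
i=20: i≥r, start 0; Z[20]=0
i=21: i≥r, start 0; Z[21]=0
i=22: i≥r, start 0; Z[22]=0
i=23: i≥r, start 0; Z[23]=0
i=24: i≥r, start 0; Z[24]=0
i=25: i≥r, start 0; Z[25]=3 scan→box=[25,28)
i=26: min(r-i=2, Z[1]=0)=0; Z[26]=0
i=27: min(r-i=1, Z[2]=0)=0; Z[27]=0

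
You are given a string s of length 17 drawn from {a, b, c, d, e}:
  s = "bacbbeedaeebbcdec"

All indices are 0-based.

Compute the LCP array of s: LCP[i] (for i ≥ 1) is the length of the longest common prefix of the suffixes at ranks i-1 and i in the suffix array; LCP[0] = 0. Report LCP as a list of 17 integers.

rank | idx | suffix
   0 |   1 | acbbeedaeebbcdec
   1 |   8 | aeebbcdec
   2 |   0 | bacbbeedaeebbcdec
   3 |  11 | bbcdec
   4 |   3 | bbeedaeebbcdec
   5 |  12 | bcdec
   6 |   4 | beedaeebbcdec
   7 |  16 | c
   8 |   2 | cbbeedaeebbcdec
   9 |  13 | cdec
  10 |   7 | daeebbcdec
  11 |  14 | dec
  12 |  10 | ebbcdec
  13 |  15 | ec
  14 |   6 | edaeebbcdec
  15 |   9 | eebbcdec
  16 |   5 | eedaeebbcdec

SA = [1, 8, 0, 11, 3, 12, 4, 16, 2, 13, 7, 14, 10, 15, 6, 9, 5]
rank  pair      lcp
   1  s[1:],s[8:]  1  'a'
   2  s[8:],s[0:]  0  ''
   3  s[0:],s[11:]  1  'b'
   4  s[11:],s[3:]  2  'bb'
   5  s[3:],s[12:]  1  'b'
   6  s[12:],s[4:]  1  'b'
   7  s[4:],s[16:]  0  ''
   8  s[16:],s[2:]  1  'c'
   9  s[2:],s[13:]  1  'c'
  10  s[13:],s[7:]  0  ''
  11  s[7:],s[14:]  1  'd'
  12  s[14:],s[10:]  0  ''
  13  s[10:],s[15:]  1  'e'
  14  s[15:],s[6:]  1  'e'
  15  s[6:],s[9:]  1  'e'
  16  s[9:],s[5:]  2  'ee'

[0, 1, 0, 1, 2, 1, 1, 0, 1, 1, 0, 1, 0, 1, 1, 1, 2]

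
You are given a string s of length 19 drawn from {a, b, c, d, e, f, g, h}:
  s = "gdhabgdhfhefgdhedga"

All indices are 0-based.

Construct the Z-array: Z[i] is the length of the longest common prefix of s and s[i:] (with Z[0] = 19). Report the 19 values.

[19, 0, 0, 0, 0, 3, 0, 0, 0, 0, 0, 0, 3, 0, 0, 0, 0, 1, 0]

Z[0]=19
i=1: i≥r, start 0; Z[1]=0
i=2: i≥r, start 0; Z[2]=0
i=3: i≥r, start 0; Z[3]=0
i=4: i≥r, start 0; Z[4]=0
i=5: i≥r, start 0; Z[5]=3 extend→box=[5,8)
i=6: min(r-i=2, Z[1]=0)=0; Z[6]=0
i=7: min(r-i=1, Z[2]=0)=0; Z[7]=0
i=8: i≥r, start 0; Z[8]=0
i=9: i≥r, start 0; Z[9]=0
i=10: i≥r, start 0; Z[10]=0
i=11: i≥r, start 0; Z[11]=0
i=12: i≥r, start 0; Z[12]=3 extend→box=[12,15)
i=13: min(r-i=2, Z[1]=0)=0; Z[13]=0
i=14: min(r-i=1, Z[2]=0)=0; Z[14]=0
i=15: i≥r, start 0; Z[15]=0
i=16: i≥r, start 0; Z[16]=0
i=17: i≥r, start 0; Z[17]=1 extend→box=[17,18)
i=18: i≥r, start 0; Z[18]=0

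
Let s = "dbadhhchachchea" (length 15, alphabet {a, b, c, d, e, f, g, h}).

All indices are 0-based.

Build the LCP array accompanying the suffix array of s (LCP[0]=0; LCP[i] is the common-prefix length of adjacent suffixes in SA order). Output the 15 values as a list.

rank | idx | suffix
   0 |  14 | a
   1 |   8 | achchea
   2 |   2 | adhhchachchea
   3 |   1 | badhhchachchea
   4 |   6 | chachchea
   5 |   9 | chchea
   6 |  11 | chea
   7 |   0 | dbadhhchachchea
   8 |   3 | dhhchachchea
   9 |  13 | ea
  10 |   7 | hachchea
  11 |   5 | hchachchea
  12 |  10 | hchea
  13 |  12 | hea
  14 |   4 | hhchachchea

SA = [14, 8, 2, 1, 6, 9, 11, 0, 3, 13, 7, 5, 10, 12, 4]
i: (SA[i-1],SA[i]) lcp shared
  1: (14,8) 1 'a'
  2: (8,2) 1 'a'
  3: (2,1) 0 ''
  4: (1,6) 0 ''
  5: (6,9) 2 'ch'
  6: (9,11) 2 'ch'
  7: (11,0) 0 ''
  8: (0,3) 1 'd'
  9: (3,13) 0 ''
  10: (13,7) 0 ''
  11: (7,5) 1 'h'
  12: (5,10) 3 'hch'
  13: (10,12) 1 'h'
  14: (12,4) 1 'h'

[0, 1, 1, 0, 0, 2, 2, 0, 1, 0, 0, 1, 3, 1, 1]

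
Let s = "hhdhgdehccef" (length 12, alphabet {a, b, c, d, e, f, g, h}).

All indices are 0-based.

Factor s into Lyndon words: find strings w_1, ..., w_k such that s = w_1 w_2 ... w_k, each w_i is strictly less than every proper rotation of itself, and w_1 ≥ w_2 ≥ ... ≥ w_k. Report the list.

["h", "h", "dhg", "deh", "ccef"]

emit factor 1: 'h' (i=0, period=1)
emit factor 2: 'h' (i=1, period=1)
emit factor 3: 'dhg' (i=2, period=3)
emit factor 4: 'deh' (i=5, period=3)
emit factor 5: 'ccef' (i=8, period=4)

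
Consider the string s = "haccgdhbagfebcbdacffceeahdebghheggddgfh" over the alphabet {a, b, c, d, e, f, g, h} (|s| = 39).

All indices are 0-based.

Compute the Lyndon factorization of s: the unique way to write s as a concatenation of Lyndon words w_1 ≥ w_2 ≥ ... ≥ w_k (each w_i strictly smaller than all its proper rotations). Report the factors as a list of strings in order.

emit factor 1: 'h' (i=0, period=1)
emit factor 2: 'accgdhbagfebcbdacffceeahdebghheggddgfh' (i=1, period=38)

["h", "accgdhbagfebcbdacffceeahdebghheggddgfh"]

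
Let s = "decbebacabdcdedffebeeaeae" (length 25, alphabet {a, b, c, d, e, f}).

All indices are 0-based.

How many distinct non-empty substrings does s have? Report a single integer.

300

sorted suffixes:
  #0 SA[0]=8  'abdcdedffebeeaeae'
  #1 SA[1]=6  'acabdcdedffebeeaeae'
  #2 SA[2]=23  'ae'
  #3 SA[3]=21  'aeae'
  #4 SA[4]=5  'bacabdcdedffebeeaeae'
  #5 SA[5]=9  'bdcdedffebeeaeae'
  #6 SA[6]=3  'bebacabdcdedffebeeaeae'
  #7 SA[7]=18  'beeaeae'
  #8 SA[8]=7  'cabdcdedffebeeaeae'
  #9 SA[9]=2  'cbebacabdcdedffebeeaeae'
  #10 SA[10]=11  'cdedffebeeaeae'
  #11 SA[11]=10  'dcdedffebeeaeae'
  #12 SA[12]=0  'decbebacabdcdedffebeeaeae'
  #13 SA[13]=12  'dedffebeeaeae'
  #14 SA[14]=14  'dffebeeaeae'
  #15 SA[15]=24  'e'
  #16 SA[16]=22  'eae'
  #17 SA[17]=20  'eaeae'
  #18 SA[18]=4  'ebacabdcdedffebeeaeae'
  #19 SA[19]=17  'ebeeaeae'
  #20 SA[20]=1  'ecbebacabdcdedffebeeaeae'
  #21 SA[21]=13  'edffebeeaeae'
  #22 SA[22]=19  'eeaeae'
  #23 SA[23]=16  'febeeaeae'
  #24 SA[24]=15  'ffebeeaeae'

SA = [8, 6, 23, 21, 5, 9, 3, 18, 7, 2, 11, 10, 0, 12, 14, 24, 22, 20, 4, 17, 1, 13, 19, 16, 15]
[i] adj suffixes → lcp
  [1] 8/6 → 1 ('a')
  [2] 6/23 → 1 ('a')
  [3] 23/21 → 2 ('ae')
  [4] 21/5 → 0 ('')
  [5] 5/9 → 1 ('b')
  [6] 9/3 → 1 ('b')
  [7] 3/18 → 2 ('be')
  [8] 18/7 → 0 ('')
  [9] 7/2 → 1 ('c')
  [10] 2/11 → 1 ('c')
  [11] 11/10 → 0 ('')
  [12] 10/0 → 1 ('d')
  [13] 0/12 → 2 ('de')
  [14] 12/14 → 1 ('d')
  [15] 14/24 → 0 ('')
  [16] 24/22 → 1 ('e')
  [17] 22/20 → 3 ('eae')
  [18] 20/4 → 1 ('e')
  [19] 4/17 → 2 ('eb')
  [20] 17/1 → 1 ('e')
  [21] 1/13 → 1 ('e')
  [22] 13/19 → 1 ('e')
  [23] 19/16 → 0 ('')
  [24] 16/15 → 1 ('f')

n(n+1)/2 = 25·26/2 = 325
Σ LCP = 0 + 1 + 1 + 2 + 0 + 1 + 1 + 2 + 0 + 1 + 1 + 0 + 1 + 2 + 1 + 0 + 1 + 3 + 1 + 2 + 1 + 1 + 1 + 0 + 1 = 25
distinct = 325 − 25 = 300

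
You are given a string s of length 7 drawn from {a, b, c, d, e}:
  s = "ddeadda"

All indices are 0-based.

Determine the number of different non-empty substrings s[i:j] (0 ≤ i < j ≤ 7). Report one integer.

sorted suffixes:
  #0 SA[0]=6  'a'
  #1 SA[1]=3  'adda'
  #2 SA[2]=5  'da'
  #3 SA[3]=4  'dda'
  #4 SA[4]=0  'ddeadda'
  #5 SA[5]=1  'deadda'
  #6 SA[6]=2  'eadda'

SA = [6, 3, 5, 4, 0, 1, 2]
[i] adj suffixes → lcp
  [1] 6/3 → 1 ('a')
  [2] 3/5 → 0 ('')
  [3] 5/4 → 1 ('d')
  [4] 4/0 → 2 ('dd')
  [5] 0/1 → 1 ('d')
  [6] 1/2 → 0 ('')

n(n+1)/2 = 7·8/2 = 28
Σ LCP = 0 + 1 + 0 + 1 + 2 + 1 + 0 = 5
distinct = 28 − 5 = 23

23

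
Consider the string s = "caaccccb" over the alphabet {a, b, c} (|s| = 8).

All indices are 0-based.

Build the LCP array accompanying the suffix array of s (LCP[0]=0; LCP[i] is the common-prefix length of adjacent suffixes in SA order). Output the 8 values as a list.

[0, 1, 0, 0, 1, 1, 2, 3]

rank | idx | suffix
   0 |   1 | aaccccb
   1 |   2 | accccb
   2 |   7 | b
   3 |   0 | caaccccb
   4 |   6 | cb
   5 |   5 | ccb
   6 |   4 | cccb
   7 |   3 | ccccb

SA = [1, 2, 7, 0, 6, 5, 4, 3]
[i] adj suffixes → lcp
  [1] 1/2 → 1 ('a')
  [2] 2/7 → 0 ('')
  [3] 7/0 → 0 ('')
  [4] 0/6 → 1 ('c')
  [5] 6/5 → 1 ('c')
  [6] 5/4 → 2 ('cc')
  [7] 4/3 → 3 ('ccc')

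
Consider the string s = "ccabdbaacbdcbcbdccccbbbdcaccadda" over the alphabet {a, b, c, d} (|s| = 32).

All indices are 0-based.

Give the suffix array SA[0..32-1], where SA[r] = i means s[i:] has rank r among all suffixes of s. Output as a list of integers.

[31, 6, 2, 7, 25, 28, 5, 20, 21, 12, 3, 22, 9, 14, 1, 24, 27, 19, 11, 8, 13, 0, 26, 18, 17, 16, 30, 4, 23, 10, 15, 29]

rank→(start, suffix):
  0 → (31, 'a')
  1 → (6, 'aacbdcbcbdccccbbbdcaccadda')
  2 → (2, 'abdbaacbdcbcbdccccbbbdcaccadda')
  3 → (7, 'acbdcbcbdccccbbbdcaccadda')
  4 → (25, 'accadda')
  5 → (28, 'adda')
  6 → (5, 'baacbdcbcbdccccbbbdcaccadda')
  7 → (20, 'bbbdcaccadda')
  8 → (21, 'bbdcaccadda')
  9 → (12, 'bcbdccccbbbdcaccadda')
  10 → (3, 'bdbaacbdcbcbdccccbbbdcaccadda')
  11 → (22, 'bdcaccadda')
  12 → (9, 'bdcbcbdccccbbbdcaccadda')
  13 → (14, 'bdccccbbbdcaccadda')
  14 → (1, 'cabdbaacbdcbcbdccccbbbdcaccadda')
  15 → (24, 'caccadda')
  16 → (27, 'cadda')
  17 → (19, 'cbbbdcaccadda')
  18 → (11, 'cbcbdccccbbbdcaccadda')
  19 → (8, 'cbdcbcbdccccbbbdcaccadda')
  20 → (13, 'cbdccccbbbdcaccadda')
  21 → (0, 'ccabdbaacbdcbcbdccccbbbdcaccadda')
  22 → (26, 'ccadda')
  23 → (18, 'ccbbbdcaccadda')
  24 → (17, 'cccbbbdcaccadda')
  25 → (16, 'ccccbbbdcaccadda')
  26 → (30, 'da')
  27 → (4, 'dbaacbdcbcbdccccbbbdcaccadda')
  28 → (23, 'dcaccadda')
  29 → (10, 'dcbcbdccccbbbdcaccadda')
  30 → (15, 'dccccbbbdcaccadda')
  31 → (29, 'dda')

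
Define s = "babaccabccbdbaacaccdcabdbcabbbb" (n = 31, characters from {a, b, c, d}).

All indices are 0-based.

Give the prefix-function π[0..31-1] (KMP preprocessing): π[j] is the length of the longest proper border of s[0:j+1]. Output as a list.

π[0] = 0
j=1 s[j]='a': π[1]=0 (border '')
j=2 s[j]='b': π[2]=1 (border 'b')
j=3 s[j]='a': π[3]=2 (border 'ba')
j=4 s[j]='c': k: 2→0; π[4]=0 (border '')
j=5 s[j]='c': π[5]=0 (border '')
j=6 s[j]='a': π[6]=0 (border '')
j=7 s[j]='b': π[7]=1 (border 'b')
j=8 s[j]='c': k: 1→0; π[8]=0 (border '')
j=9 s[j]='c': π[9]=0 (border '')
j=10 s[j]='b': π[10]=1 (border 'b')
j=11 s[j]='d': k: 1→0; π[11]=0 (border '')
j=12 s[j]='b': π[12]=1 (border 'b')
j=13 s[j]='a': π[13]=2 (border 'ba')
j=14 s[j]='a': k: 2→0; π[14]=0 (border '')
j=15 s[j]='c': π[15]=0 (border '')
j=16 s[j]='a': π[16]=0 (border '')
j=17 s[j]='c': π[17]=0 (border '')
j=18 s[j]='c': π[18]=0 (border '')
j=19 s[j]='d': π[19]=0 (border '')
j=20 s[j]='c': π[20]=0 (border '')
j=21 s[j]='a': π[21]=0 (border '')
j=22 s[j]='b': π[22]=1 (border 'b')
j=23 s[j]='d': k: 1→0; π[23]=0 (border '')
j=24 s[j]='b': π[24]=1 (border 'b')
j=25 s[j]='c': k: 1→0; π[25]=0 (border '')
j=26 s[j]='a': π[26]=0 (border '')
j=27 s[j]='b': π[27]=1 (border 'b')
j=28 s[j]='b': k: 1→0; π[28]=1 (border 'b')
j=29 s[j]='b': k: 1→0; π[29]=1 (border 'b')
j=30 s[j]='b': k: 1→0; π[30]=1 (border 'b')

[0, 0, 1, 2, 0, 0, 0, 1, 0, 0, 1, 0, 1, 2, 0, 0, 0, 0, 0, 0, 0, 0, 1, 0, 1, 0, 0, 1, 1, 1, 1]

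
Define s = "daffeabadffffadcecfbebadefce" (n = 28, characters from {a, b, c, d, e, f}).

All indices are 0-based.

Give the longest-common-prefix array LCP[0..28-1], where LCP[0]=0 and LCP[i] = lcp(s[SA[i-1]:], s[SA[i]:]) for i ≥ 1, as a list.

rank | idx | suffix
   0 |   5 | abadffffadcecfbebadefce
   1 |  13 | adcecfbebadefce
   2 |  22 | adefce
   3 |   7 | adffffadcecfbebadefce
   4 |   1 | affeabadffffadcecfbebadefce
   5 |  21 | badefce
   6 |   6 | badffffadcecfbebadefce
   7 |  19 | bebadefce
   8 |  26 | ce
   9 |  15 | cecfbebadefce
  10 |  17 | cfbebadefce
  11 |   0 | daffeabadffffadcecfbebadefce
  12 |  14 | dcecfbebadefce
  13 |  23 | defce
  14 |   8 | dffffadcecfbebadefce
  15 |  27 | e
  16 |   4 | eabadffffadcecfbebadefce
  17 |  20 | ebadefce
  18 |  16 | ecfbebadefce
  19 |  24 | efce
  20 |  12 | fadcecfbebadefce
  21 |  18 | fbebadefce
  22 |  25 | fce
  23 |   3 | feabadffffadcecfbebadefce
  24 |  11 | ffadcecfbebadefce
  25 |   2 | ffeabadffffadcecfbebadefce
  26 |  10 | fffadcecfbebadefce
  27 |   9 | ffffadcecfbebadefce

SA = [5, 13, 22, 7, 1, 21, 6, 19, 26, 15, 17, 0, 14, 23, 8, 27, 4, 20, 16, 24, 12, 18, 25, 3, 11, 2, 10, 9]
[i] adj suffixes → lcp
  [1] 5/13 → 1 ('a')
  [2] 13/22 → 2 ('ad')
  [3] 22/7 → 2 ('ad')
  [4] 7/1 → 1 ('a')
  [5] 1/21 → 0 ('')
  [6] 21/6 → 3 ('bad')
  [7] 6/19 → 1 ('b')
  [8] 19/26 → 0 ('')
  [9] 26/15 → 2 ('ce')
  [10] 15/17 → 1 ('c')
  [11] 17/0 → 0 ('')
  [12] 0/14 → 1 ('d')
  [13] 14/23 → 1 ('d')
  [14] 23/8 → 1 ('d')
  [15] 8/27 → 0 ('')
  [16] 27/4 → 1 ('e')
  [17] 4/20 → 1 ('e')
  [18] 20/16 → 1 ('e')
  [19] 16/24 → 1 ('e')
  [20] 24/12 → 0 ('')
  [21] 12/18 → 1 ('f')
  [22] 18/25 → 1 ('f')
  [23] 25/3 → 1 ('f')
  [24] 3/11 → 1 ('f')
  [25] 11/2 → 2 ('ff')
  [26] 2/10 → 2 ('ff')
  [27] 10/9 → 3 ('fff')

[0, 1, 2, 2, 1, 0, 3, 1, 0, 2, 1, 0, 1, 1, 1, 0, 1, 1, 1, 1, 0, 1, 1, 1, 1, 2, 2, 3]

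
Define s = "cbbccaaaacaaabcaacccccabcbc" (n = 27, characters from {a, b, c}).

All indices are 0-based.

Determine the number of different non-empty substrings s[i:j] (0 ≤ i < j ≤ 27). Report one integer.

sorted suffixes:
  #0 SA[0]=5  'aaaacaaabcaacccccabcbc'
  #1 SA[1]=10  'aaabcaacccccabcbc'
  #2 SA[2]=6  'aaacaaabcaacccccabcbc'
  #3 SA[3]=11  'aabcaacccccabcbc'
  #4 SA[4]=7  'aacaaabcaacccccabcbc'
  #5 SA[5]=15  'aacccccabcbc'
  #6 SA[6]=12  'abcaacccccabcbc'
  #7 SA[7]=22  'abcbc'
  #8 SA[8]=8  'acaaabcaacccccabcbc'
  #9 SA[9]=16  'acccccabcbc'
  #10 SA[10]=1  'bbccaaaacaaabcaacccccabcbc'
  #11 SA[11]=25  'bc'
  #12 SA[12]=13  'bcaacccccabcbc'
  #13 SA[13]=23  'bcbc'
  #14 SA[14]=2  'bccaaaacaaabcaacccccabcbc'
  #15 SA[15]=26  'c'
  #16 SA[16]=4  'caaaacaaabcaacccccabcbc'
  #17 SA[17]=9  'caaabcaacccccabcbc'
  #18 SA[18]=14  'caacccccabcbc'
  #19 SA[19]=21  'cabcbc'
  #20 SA[20]=0  'cbbccaaaacaaabcaacccccabcbc'
  #21 SA[21]=24  'cbc'
  #22 SA[22]=3  'ccaaaacaaabcaacccccabcbc'
  #23 SA[23]=20  'ccabcbc'
  #24 SA[24]=19  'cccabcbc'
  #25 SA[25]=18  'ccccabcbc'
  #26 SA[26]=17  'cccccabcbc'

SA = [5, 10, 6, 11, 7, 15, 12, 22, 8, 16, 1, 25, 13, 23, 2, 26, 4, 9, 14, 21, 0, 24, 3, 20, 19, 18, 17]
i: (SA[i-1],SA[i]) lcp shared
  1: (5,10) 3 'aaa'
  2: (10,6) 3 'aaa'
  3: (6,11) 2 'aa'
  4: (11,7) 2 'aa'
  5: (7,15) 3 'aac'
  6: (15,12) 1 'a'
  7: (12,22) 3 'abc'
  8: (22,8) 1 'a'
  9: (8,16) 2 'ac'
  10: (16,1) 0 ''
  11: (1,25) 1 'b'
  12: (25,13) 2 'bc'
  13: (13,23) 2 'bc'
  14: (23,2) 2 'bc'
  15: (2,26) 0 ''
  16: (26,4) 1 'c'
  17: (4,9) 4 'caaa'
  18: (9,14) 3 'caa'
  19: (14,21) 2 'ca'
  20: (21,0) 1 'c'
  21: (0,24) 2 'cb'
  22: (24,3) 1 'c'
  23: (3,20) 3 'cca'
  24: (20,19) 2 'cc'
  25: (19,18) 3 'ccc'
  26: (18,17) 4 'cccc'

n(n+1)/2 = 27·28/2 = 378
Σ LCP = 0 + 3 + 3 + 2 + 2 + 3 + 1 + 3 + 1 + 2 + 0 + 1 + 2 + 2 + 2 + 0 + 1 + 4 + 3 + 2 + 1 + 2 + 1 + 3 + 2 + 3 + 4 = 53
distinct = 378 − 53 = 325

325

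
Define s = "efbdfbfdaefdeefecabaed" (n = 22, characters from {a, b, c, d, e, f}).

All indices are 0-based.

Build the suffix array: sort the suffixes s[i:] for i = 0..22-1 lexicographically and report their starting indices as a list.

rank→(start, suffix):
  0 → (17, 'abaed')
  1 → (19, 'aed')
  2 → (8, 'aefdeefecabaed')
  3 → (18, 'baed')
  4 → (2, 'bdfbfdaefdeefecabaed')
  5 → (5, 'bfdaefdeefecabaed')
  6 → (16, 'cabaed')
  7 → (21, 'd')
  8 → (7, 'daefdeefecabaed')
  9 → (11, 'deefecabaed')
  10 → (3, 'dfbfdaefdeefecabaed')
  11 → (15, 'ecabaed')
  12 → (20, 'ed')
  13 → (12, 'eefecabaed')
  14 → (0, 'efbdfbfdaefdeefecabaed')
  15 → (9, 'efdeefecabaed')
  16 → (13, 'efecabaed')
  17 → (1, 'fbdfbfdaefdeefecabaed')
  18 → (4, 'fbfdaefdeefecabaed')
  19 → (6, 'fdaefdeefecabaed')
  20 → (10, 'fdeefecabaed')
  21 → (14, 'fecabaed')

[17, 19, 8, 18, 2, 5, 16, 21, 7, 11, 3, 15, 20, 12, 0, 9, 13, 1, 4, 6, 10, 14]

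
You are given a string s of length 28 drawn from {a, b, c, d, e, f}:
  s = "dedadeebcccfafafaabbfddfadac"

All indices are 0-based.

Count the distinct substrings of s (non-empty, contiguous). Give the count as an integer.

373

rank | idx | suffix
   0 |  16 | aabbfddfadac
   1 |  17 | abbfddfadac
   2 |  26 | ac
   3 |  24 | adac
   4 |   3 | adeebcccfafafaabbfddfadac
   5 |  14 | afaabbfddfadac
   6 |  12 | afafaabbfddfadac
   7 |  18 | bbfddfadac
   8 |   7 | bcccfafafaabbfddfadac
   9 |  19 | bfddfadac
  10 |  27 | c
  11 |   8 | cccfafafaabbfddfadac
  12 |   9 | ccfafafaabbfddfadac
  13 |  10 | cfafafaabbfddfadac
  14 |  25 | dac
  15 |   2 | dadeebcccfafafaabbfddfadac
  16 |  21 | ddfadac
  17 |   0 | dedadeebcccfafafaabbfddfadac
  18 |   4 | deebcccfafafaabbfddfadac
  19 |  22 | dfadac
  20 |   6 | ebcccfafafaabbfddfadac
  21 |   1 | edadeebcccfafafaabbfddfadac
  22 |   5 | eebcccfafafaabbfddfadac
  23 |  15 | faabbfddfadac
  24 |  23 | fadac
  25 |  13 | fafaabbfddfadac
  26 |  11 | fafafaabbfddfadac
  27 |  20 | fddfadac

SA = [16, 17, 26, 24, 3, 14, 12, 18, 7, 19, 27, 8, 9, 10, 25, 2, 21, 0, 4, 22, 6, 1, 5, 15, 23, 13, 11, 20]
rank  pair      lcp
   1  s[16:],s[17:]  1  'a'
   2  s[17:],s[26:]  1  'a'
   3  s[26:],s[24:]  1  'a'
   4  s[24:],s[3:]  2  'ad'
   5  s[3:],s[14:]  1  'a'
   6  s[14:],s[12:]  3  'afa'
   7  s[12:],s[18:]  0  ''
   8  s[18:],s[7:]  1  'b'
   9  s[7:],s[19:]  1  'b'
  10  s[19:],s[27:]  0  ''
  11  s[27:],s[8:]  1  'c'
  12  s[8:],s[9:]  2  'cc'
  13  s[9:],s[10:]  1  'c'
  14  s[10:],s[25:]  0  ''
  15  s[25:],s[2:]  2  'da'
  16  s[2:],s[21:]  1  'd'
  17  s[21:],s[0:]  1  'd'
  18  s[0:],s[4:]  2  'de'
  19  s[4:],s[22:]  1  'd'
  20  s[22:],s[6:]  0  ''
  21  s[6:],s[1:]  1  'e'
  22  s[1:],s[5:]  1  'e'
  23  s[5:],s[15:]  0  ''
  24  s[15:],s[23:]  2  'fa'
  25  s[23:],s[13:]  2  'fa'
  26  s[13:],s[11:]  4  'fafa'
  27  s[11:],s[20:]  1  'f'

n(n+1)/2 = 28·29/2 = 406
Σ LCP = 0 + 1 + 1 + 1 + 2 + 1 + 3 + 0 + 1 + 1 + 0 + 1 + 2 + 1 + 0 + 2 + 1 + 1 + 2 + 1 + 0 + 1 + 1 + 0 + 2 + 2 + 4 + 1 = 33
distinct = 406 − 33 = 373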